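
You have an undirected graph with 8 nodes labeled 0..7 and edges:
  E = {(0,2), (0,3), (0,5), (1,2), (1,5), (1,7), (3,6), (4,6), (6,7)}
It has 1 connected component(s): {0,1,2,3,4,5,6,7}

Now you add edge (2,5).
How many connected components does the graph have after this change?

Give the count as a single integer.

Initial component count: 1
Add (2,5): endpoints already in same component. Count unchanged: 1.
New component count: 1

Answer: 1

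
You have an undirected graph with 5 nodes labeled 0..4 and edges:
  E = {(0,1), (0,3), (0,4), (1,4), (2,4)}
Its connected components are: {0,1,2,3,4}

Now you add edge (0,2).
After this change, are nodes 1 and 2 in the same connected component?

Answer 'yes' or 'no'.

Initial components: {0,1,2,3,4}
Adding edge (0,2): both already in same component {0,1,2,3,4}. No change.
New components: {0,1,2,3,4}
Are 1 and 2 in the same component? yes

Answer: yes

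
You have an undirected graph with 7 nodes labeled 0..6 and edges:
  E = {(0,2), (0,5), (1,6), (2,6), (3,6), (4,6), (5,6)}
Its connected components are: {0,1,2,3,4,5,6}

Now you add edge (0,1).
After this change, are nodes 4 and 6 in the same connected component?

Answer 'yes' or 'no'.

Initial components: {0,1,2,3,4,5,6}
Adding edge (0,1): both already in same component {0,1,2,3,4,5,6}. No change.
New components: {0,1,2,3,4,5,6}
Are 4 and 6 in the same component? yes

Answer: yes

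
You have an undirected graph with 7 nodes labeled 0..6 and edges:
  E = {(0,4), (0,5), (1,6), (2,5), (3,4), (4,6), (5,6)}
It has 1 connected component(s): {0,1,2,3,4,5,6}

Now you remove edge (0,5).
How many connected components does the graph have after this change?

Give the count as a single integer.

Answer: 1

Derivation:
Initial component count: 1
Remove (0,5): not a bridge. Count unchanged: 1.
  After removal, components: {0,1,2,3,4,5,6}
New component count: 1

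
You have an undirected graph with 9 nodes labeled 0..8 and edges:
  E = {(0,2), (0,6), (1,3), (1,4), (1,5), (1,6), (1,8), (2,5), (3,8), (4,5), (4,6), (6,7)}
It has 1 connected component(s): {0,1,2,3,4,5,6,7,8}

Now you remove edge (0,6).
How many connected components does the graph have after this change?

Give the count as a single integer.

Answer: 1

Derivation:
Initial component count: 1
Remove (0,6): not a bridge. Count unchanged: 1.
  After removal, components: {0,1,2,3,4,5,6,7,8}
New component count: 1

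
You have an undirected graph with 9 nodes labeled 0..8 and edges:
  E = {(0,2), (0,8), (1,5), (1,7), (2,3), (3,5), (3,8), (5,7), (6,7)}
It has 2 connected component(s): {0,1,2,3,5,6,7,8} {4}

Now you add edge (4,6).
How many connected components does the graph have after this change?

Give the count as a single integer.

Initial component count: 2
Add (4,6): merges two components. Count decreases: 2 -> 1.
New component count: 1

Answer: 1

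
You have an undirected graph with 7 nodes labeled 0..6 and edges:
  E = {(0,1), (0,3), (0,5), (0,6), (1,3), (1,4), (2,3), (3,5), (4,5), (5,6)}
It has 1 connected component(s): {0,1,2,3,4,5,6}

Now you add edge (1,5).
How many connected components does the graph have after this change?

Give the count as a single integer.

Answer: 1

Derivation:
Initial component count: 1
Add (1,5): endpoints already in same component. Count unchanged: 1.
New component count: 1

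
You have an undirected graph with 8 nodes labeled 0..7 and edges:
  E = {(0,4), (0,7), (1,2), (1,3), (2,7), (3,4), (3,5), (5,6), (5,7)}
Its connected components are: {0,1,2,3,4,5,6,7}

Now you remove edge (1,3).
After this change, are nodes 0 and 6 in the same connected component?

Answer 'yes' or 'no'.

Initial components: {0,1,2,3,4,5,6,7}
Removing edge (1,3): not a bridge — component count unchanged at 1.
New components: {0,1,2,3,4,5,6,7}
Are 0 and 6 in the same component? yes

Answer: yes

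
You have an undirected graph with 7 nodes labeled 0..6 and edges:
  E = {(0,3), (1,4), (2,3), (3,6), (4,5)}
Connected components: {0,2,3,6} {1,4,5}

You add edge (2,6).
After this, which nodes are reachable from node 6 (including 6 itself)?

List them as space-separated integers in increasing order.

Answer: 0 2 3 6

Derivation:
Before: nodes reachable from 6: {0,2,3,6}
Adding (2,6): both endpoints already in same component. Reachability from 6 unchanged.
After: nodes reachable from 6: {0,2,3,6}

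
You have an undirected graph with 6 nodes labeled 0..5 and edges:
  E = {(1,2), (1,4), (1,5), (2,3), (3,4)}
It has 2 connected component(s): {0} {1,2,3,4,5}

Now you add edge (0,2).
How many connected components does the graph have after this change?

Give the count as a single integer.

Initial component count: 2
Add (0,2): merges two components. Count decreases: 2 -> 1.
New component count: 1

Answer: 1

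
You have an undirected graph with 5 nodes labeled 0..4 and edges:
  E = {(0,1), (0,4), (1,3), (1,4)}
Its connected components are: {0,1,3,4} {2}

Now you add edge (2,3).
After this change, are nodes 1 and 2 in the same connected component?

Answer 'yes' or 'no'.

Answer: yes

Derivation:
Initial components: {0,1,3,4} {2}
Adding edge (2,3): merges {2} and {0,1,3,4}.
New components: {0,1,2,3,4}
Are 1 and 2 in the same component? yes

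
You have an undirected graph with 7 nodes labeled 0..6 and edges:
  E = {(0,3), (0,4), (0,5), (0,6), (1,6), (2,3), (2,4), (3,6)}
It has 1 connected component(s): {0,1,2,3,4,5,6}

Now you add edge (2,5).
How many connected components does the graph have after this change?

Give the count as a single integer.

Answer: 1

Derivation:
Initial component count: 1
Add (2,5): endpoints already in same component. Count unchanged: 1.
New component count: 1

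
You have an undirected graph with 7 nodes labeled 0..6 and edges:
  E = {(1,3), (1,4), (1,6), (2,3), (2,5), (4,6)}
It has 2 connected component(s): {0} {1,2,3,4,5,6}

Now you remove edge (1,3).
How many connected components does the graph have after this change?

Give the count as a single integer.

Answer: 3

Derivation:
Initial component count: 2
Remove (1,3): it was a bridge. Count increases: 2 -> 3.
  After removal, components: {0} {1,4,6} {2,3,5}
New component count: 3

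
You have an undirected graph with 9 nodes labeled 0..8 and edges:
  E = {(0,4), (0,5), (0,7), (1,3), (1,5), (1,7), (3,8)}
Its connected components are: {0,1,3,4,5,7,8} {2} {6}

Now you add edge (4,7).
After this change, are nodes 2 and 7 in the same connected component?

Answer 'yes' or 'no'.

Answer: no

Derivation:
Initial components: {0,1,3,4,5,7,8} {2} {6}
Adding edge (4,7): both already in same component {0,1,3,4,5,7,8}. No change.
New components: {0,1,3,4,5,7,8} {2} {6}
Are 2 and 7 in the same component? no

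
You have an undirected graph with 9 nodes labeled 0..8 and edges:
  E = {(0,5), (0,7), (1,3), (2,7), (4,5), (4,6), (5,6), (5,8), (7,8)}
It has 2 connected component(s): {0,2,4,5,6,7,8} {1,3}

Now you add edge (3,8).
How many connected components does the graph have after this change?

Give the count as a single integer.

Initial component count: 2
Add (3,8): merges two components. Count decreases: 2 -> 1.
New component count: 1

Answer: 1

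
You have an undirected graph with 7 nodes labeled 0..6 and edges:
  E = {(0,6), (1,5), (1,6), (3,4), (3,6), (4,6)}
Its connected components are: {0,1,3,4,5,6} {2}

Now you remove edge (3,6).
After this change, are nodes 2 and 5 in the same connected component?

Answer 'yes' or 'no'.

Answer: no

Derivation:
Initial components: {0,1,3,4,5,6} {2}
Removing edge (3,6): not a bridge — component count unchanged at 2.
New components: {0,1,3,4,5,6} {2}
Are 2 and 5 in the same component? no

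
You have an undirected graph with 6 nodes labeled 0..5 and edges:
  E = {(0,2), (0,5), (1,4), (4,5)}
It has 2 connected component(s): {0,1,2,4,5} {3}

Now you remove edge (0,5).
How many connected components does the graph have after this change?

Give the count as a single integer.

Answer: 3

Derivation:
Initial component count: 2
Remove (0,5): it was a bridge. Count increases: 2 -> 3.
  After removal, components: {0,2} {1,4,5} {3}
New component count: 3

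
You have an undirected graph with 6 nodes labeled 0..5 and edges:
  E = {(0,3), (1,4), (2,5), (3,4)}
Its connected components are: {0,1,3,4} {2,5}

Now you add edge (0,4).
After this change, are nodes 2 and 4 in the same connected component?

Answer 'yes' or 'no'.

Answer: no

Derivation:
Initial components: {0,1,3,4} {2,5}
Adding edge (0,4): both already in same component {0,1,3,4}. No change.
New components: {0,1,3,4} {2,5}
Are 2 and 4 in the same component? no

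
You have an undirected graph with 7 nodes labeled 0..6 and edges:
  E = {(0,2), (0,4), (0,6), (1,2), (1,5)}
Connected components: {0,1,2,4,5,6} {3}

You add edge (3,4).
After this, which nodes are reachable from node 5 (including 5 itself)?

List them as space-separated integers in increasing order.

Answer: 0 1 2 3 4 5 6

Derivation:
Before: nodes reachable from 5: {0,1,2,4,5,6}
Adding (3,4): merges 5's component with another. Reachability grows.
After: nodes reachable from 5: {0,1,2,3,4,5,6}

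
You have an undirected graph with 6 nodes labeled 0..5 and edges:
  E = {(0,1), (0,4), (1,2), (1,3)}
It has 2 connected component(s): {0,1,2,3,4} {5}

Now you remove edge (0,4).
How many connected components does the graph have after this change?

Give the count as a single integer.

Initial component count: 2
Remove (0,4): it was a bridge. Count increases: 2 -> 3.
  After removal, components: {0,1,2,3} {4} {5}
New component count: 3

Answer: 3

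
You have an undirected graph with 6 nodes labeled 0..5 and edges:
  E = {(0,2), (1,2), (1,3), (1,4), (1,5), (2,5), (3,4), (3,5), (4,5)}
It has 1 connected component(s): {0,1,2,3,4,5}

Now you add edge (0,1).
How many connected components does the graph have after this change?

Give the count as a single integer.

Answer: 1

Derivation:
Initial component count: 1
Add (0,1): endpoints already in same component. Count unchanged: 1.
New component count: 1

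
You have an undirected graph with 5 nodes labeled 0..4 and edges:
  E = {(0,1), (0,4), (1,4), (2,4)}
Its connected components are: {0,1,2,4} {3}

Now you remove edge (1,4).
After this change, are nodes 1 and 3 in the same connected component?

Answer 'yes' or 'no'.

Answer: no

Derivation:
Initial components: {0,1,2,4} {3}
Removing edge (1,4): not a bridge — component count unchanged at 2.
New components: {0,1,2,4} {3}
Are 1 and 3 in the same component? no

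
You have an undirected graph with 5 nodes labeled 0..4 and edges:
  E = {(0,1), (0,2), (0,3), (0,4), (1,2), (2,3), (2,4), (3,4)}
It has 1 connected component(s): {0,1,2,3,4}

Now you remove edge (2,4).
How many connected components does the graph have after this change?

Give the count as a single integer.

Initial component count: 1
Remove (2,4): not a bridge. Count unchanged: 1.
  After removal, components: {0,1,2,3,4}
New component count: 1

Answer: 1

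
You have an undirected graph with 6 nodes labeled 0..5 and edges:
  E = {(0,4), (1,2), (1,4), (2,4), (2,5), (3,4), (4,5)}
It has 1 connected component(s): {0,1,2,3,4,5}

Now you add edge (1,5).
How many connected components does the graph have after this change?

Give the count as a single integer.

Answer: 1

Derivation:
Initial component count: 1
Add (1,5): endpoints already in same component. Count unchanged: 1.
New component count: 1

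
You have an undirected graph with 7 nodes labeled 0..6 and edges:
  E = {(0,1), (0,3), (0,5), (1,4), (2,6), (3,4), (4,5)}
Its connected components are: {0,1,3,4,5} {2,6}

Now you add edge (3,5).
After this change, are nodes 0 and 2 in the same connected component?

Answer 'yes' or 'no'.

Initial components: {0,1,3,4,5} {2,6}
Adding edge (3,5): both already in same component {0,1,3,4,5}. No change.
New components: {0,1,3,4,5} {2,6}
Are 0 and 2 in the same component? no

Answer: no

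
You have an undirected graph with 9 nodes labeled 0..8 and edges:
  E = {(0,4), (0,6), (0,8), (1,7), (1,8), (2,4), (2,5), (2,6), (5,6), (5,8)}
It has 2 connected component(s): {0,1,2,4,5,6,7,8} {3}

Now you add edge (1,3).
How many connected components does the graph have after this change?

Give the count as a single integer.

Initial component count: 2
Add (1,3): merges two components. Count decreases: 2 -> 1.
New component count: 1

Answer: 1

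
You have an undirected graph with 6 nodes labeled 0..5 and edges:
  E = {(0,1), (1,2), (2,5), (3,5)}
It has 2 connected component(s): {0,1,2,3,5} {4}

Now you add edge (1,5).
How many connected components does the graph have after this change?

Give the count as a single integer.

Initial component count: 2
Add (1,5): endpoints already in same component. Count unchanged: 2.
New component count: 2

Answer: 2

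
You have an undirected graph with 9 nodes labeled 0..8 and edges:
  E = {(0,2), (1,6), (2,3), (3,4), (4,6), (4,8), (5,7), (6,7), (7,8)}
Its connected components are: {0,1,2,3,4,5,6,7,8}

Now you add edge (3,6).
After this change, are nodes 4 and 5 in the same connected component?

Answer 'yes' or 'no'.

Initial components: {0,1,2,3,4,5,6,7,8}
Adding edge (3,6): both already in same component {0,1,2,3,4,5,6,7,8}. No change.
New components: {0,1,2,3,4,5,6,7,8}
Are 4 and 5 in the same component? yes

Answer: yes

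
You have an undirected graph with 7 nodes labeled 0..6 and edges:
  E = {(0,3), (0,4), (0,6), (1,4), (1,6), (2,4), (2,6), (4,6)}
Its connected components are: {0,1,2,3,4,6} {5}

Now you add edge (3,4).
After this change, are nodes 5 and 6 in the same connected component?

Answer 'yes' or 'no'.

Answer: no

Derivation:
Initial components: {0,1,2,3,4,6} {5}
Adding edge (3,4): both already in same component {0,1,2,3,4,6}. No change.
New components: {0,1,2,3,4,6} {5}
Are 5 and 6 in the same component? no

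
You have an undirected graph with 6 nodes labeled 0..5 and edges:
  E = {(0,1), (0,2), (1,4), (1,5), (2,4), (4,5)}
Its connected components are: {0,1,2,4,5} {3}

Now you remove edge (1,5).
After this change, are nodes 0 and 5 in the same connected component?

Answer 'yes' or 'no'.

Answer: yes

Derivation:
Initial components: {0,1,2,4,5} {3}
Removing edge (1,5): not a bridge — component count unchanged at 2.
New components: {0,1,2,4,5} {3}
Are 0 and 5 in the same component? yes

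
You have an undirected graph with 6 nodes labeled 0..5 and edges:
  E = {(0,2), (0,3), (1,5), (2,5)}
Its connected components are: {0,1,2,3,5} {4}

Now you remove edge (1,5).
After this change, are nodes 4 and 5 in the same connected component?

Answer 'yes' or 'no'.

Initial components: {0,1,2,3,5} {4}
Removing edge (1,5): it was a bridge — component count 2 -> 3.
New components: {0,2,3,5} {1} {4}
Are 4 and 5 in the same component? no

Answer: no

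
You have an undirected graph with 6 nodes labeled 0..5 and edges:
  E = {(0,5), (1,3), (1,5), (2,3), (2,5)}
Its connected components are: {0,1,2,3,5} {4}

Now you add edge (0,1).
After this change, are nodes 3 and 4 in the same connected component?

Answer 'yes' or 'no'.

Answer: no

Derivation:
Initial components: {0,1,2,3,5} {4}
Adding edge (0,1): both already in same component {0,1,2,3,5}. No change.
New components: {0,1,2,3,5} {4}
Are 3 and 4 in the same component? no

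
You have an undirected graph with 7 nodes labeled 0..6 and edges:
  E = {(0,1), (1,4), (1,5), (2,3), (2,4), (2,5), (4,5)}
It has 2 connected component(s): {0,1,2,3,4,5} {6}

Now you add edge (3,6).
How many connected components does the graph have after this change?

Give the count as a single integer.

Answer: 1

Derivation:
Initial component count: 2
Add (3,6): merges two components. Count decreases: 2 -> 1.
New component count: 1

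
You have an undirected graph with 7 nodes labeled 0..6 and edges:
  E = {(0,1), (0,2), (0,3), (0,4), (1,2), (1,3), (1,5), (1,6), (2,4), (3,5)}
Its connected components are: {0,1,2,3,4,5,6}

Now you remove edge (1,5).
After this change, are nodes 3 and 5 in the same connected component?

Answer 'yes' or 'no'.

Answer: yes

Derivation:
Initial components: {0,1,2,3,4,5,6}
Removing edge (1,5): not a bridge — component count unchanged at 1.
New components: {0,1,2,3,4,5,6}
Are 3 and 5 in the same component? yes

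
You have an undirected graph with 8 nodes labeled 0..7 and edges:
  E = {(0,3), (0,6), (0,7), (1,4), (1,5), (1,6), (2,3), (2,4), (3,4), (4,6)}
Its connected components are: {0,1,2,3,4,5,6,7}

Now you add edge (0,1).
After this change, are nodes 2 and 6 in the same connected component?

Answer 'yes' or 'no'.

Initial components: {0,1,2,3,4,5,6,7}
Adding edge (0,1): both already in same component {0,1,2,3,4,5,6,7}. No change.
New components: {0,1,2,3,4,5,6,7}
Are 2 and 6 in the same component? yes

Answer: yes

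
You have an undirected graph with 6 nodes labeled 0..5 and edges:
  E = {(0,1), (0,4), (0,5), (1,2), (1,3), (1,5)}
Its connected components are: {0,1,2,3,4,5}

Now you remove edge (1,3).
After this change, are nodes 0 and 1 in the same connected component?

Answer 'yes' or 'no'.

Initial components: {0,1,2,3,4,5}
Removing edge (1,3): it was a bridge — component count 1 -> 2.
New components: {0,1,2,4,5} {3}
Are 0 and 1 in the same component? yes

Answer: yes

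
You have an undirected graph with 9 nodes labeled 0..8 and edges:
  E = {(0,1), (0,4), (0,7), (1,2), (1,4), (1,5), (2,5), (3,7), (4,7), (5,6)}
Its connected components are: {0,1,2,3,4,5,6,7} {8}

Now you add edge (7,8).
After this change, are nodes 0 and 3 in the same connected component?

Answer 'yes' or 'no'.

Initial components: {0,1,2,3,4,5,6,7} {8}
Adding edge (7,8): merges {0,1,2,3,4,5,6,7} and {8}.
New components: {0,1,2,3,4,5,6,7,8}
Are 0 and 3 in the same component? yes

Answer: yes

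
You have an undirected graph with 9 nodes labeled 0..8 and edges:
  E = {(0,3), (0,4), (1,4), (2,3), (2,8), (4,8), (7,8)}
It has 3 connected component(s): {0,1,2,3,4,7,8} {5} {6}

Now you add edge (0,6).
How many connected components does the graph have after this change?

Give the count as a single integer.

Initial component count: 3
Add (0,6): merges two components. Count decreases: 3 -> 2.
New component count: 2

Answer: 2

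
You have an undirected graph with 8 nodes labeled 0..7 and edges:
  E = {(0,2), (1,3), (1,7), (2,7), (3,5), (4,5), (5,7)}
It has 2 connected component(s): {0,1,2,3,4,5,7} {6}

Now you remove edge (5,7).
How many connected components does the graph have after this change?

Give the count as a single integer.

Initial component count: 2
Remove (5,7): not a bridge. Count unchanged: 2.
  After removal, components: {0,1,2,3,4,5,7} {6}
New component count: 2

Answer: 2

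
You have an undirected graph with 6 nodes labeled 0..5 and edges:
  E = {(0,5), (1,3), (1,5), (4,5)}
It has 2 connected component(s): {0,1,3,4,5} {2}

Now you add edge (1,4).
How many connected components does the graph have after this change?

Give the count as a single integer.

Initial component count: 2
Add (1,4): endpoints already in same component. Count unchanged: 2.
New component count: 2

Answer: 2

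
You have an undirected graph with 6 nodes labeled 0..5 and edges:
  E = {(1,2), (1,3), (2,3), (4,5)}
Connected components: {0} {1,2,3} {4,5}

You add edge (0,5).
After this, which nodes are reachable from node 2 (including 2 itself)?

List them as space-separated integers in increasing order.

Answer: 1 2 3

Derivation:
Before: nodes reachable from 2: {1,2,3}
Adding (0,5): merges two components, but neither contains 2. Reachability from 2 unchanged.
After: nodes reachable from 2: {1,2,3}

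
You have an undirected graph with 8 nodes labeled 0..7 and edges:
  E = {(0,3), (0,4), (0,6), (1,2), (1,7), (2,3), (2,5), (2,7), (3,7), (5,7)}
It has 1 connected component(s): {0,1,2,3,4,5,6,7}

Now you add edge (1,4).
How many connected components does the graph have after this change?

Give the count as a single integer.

Initial component count: 1
Add (1,4): endpoints already in same component. Count unchanged: 1.
New component count: 1

Answer: 1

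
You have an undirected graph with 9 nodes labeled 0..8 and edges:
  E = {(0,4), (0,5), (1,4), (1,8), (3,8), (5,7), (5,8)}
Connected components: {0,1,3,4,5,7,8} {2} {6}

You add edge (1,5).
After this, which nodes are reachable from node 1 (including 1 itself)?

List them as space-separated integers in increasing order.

Before: nodes reachable from 1: {0,1,3,4,5,7,8}
Adding (1,5): both endpoints already in same component. Reachability from 1 unchanged.
After: nodes reachable from 1: {0,1,3,4,5,7,8}

Answer: 0 1 3 4 5 7 8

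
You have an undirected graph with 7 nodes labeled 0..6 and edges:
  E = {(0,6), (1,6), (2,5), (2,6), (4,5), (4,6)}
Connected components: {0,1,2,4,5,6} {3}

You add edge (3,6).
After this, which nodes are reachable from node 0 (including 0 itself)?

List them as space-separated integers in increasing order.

Before: nodes reachable from 0: {0,1,2,4,5,6}
Adding (3,6): merges 0's component with another. Reachability grows.
After: nodes reachable from 0: {0,1,2,3,4,5,6}

Answer: 0 1 2 3 4 5 6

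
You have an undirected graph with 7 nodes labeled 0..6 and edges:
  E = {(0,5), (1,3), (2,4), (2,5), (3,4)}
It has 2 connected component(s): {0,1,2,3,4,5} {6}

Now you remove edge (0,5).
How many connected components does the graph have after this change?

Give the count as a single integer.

Answer: 3

Derivation:
Initial component count: 2
Remove (0,5): it was a bridge. Count increases: 2 -> 3.
  After removal, components: {0} {1,2,3,4,5} {6}
New component count: 3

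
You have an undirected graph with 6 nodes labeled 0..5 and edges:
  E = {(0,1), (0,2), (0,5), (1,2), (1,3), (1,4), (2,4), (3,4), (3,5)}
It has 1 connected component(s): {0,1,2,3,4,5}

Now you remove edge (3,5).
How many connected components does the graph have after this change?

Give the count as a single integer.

Answer: 1

Derivation:
Initial component count: 1
Remove (3,5): not a bridge. Count unchanged: 1.
  After removal, components: {0,1,2,3,4,5}
New component count: 1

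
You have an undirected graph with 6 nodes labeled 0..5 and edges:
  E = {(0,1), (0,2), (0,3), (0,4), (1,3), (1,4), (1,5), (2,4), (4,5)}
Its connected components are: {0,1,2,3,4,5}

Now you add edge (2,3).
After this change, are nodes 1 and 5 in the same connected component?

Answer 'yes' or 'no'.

Answer: yes

Derivation:
Initial components: {0,1,2,3,4,5}
Adding edge (2,3): both already in same component {0,1,2,3,4,5}. No change.
New components: {0,1,2,3,4,5}
Are 1 and 5 in the same component? yes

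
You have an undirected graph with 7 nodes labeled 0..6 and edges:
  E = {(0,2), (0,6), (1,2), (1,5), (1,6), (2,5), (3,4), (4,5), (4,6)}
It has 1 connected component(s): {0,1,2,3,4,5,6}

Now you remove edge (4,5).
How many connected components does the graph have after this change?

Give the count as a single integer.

Initial component count: 1
Remove (4,5): not a bridge. Count unchanged: 1.
  After removal, components: {0,1,2,3,4,5,6}
New component count: 1

Answer: 1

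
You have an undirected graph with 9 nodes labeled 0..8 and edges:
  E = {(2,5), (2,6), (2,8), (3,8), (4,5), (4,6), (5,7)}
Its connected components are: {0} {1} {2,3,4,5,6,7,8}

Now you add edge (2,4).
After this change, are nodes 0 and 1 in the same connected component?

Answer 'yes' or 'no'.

Initial components: {0} {1} {2,3,4,5,6,7,8}
Adding edge (2,4): both already in same component {2,3,4,5,6,7,8}. No change.
New components: {0} {1} {2,3,4,5,6,7,8}
Are 0 and 1 in the same component? no

Answer: no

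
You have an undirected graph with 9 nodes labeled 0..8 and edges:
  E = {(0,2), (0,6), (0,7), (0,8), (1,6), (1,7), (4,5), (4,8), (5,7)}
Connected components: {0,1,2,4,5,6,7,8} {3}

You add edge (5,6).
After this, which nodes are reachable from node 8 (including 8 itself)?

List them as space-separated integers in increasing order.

Before: nodes reachable from 8: {0,1,2,4,5,6,7,8}
Adding (5,6): both endpoints already in same component. Reachability from 8 unchanged.
After: nodes reachable from 8: {0,1,2,4,5,6,7,8}

Answer: 0 1 2 4 5 6 7 8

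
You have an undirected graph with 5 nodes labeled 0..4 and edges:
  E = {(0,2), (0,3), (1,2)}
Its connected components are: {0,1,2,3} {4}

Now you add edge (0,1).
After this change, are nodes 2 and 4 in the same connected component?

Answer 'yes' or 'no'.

Answer: no

Derivation:
Initial components: {0,1,2,3} {4}
Adding edge (0,1): both already in same component {0,1,2,3}. No change.
New components: {0,1,2,3} {4}
Are 2 and 4 in the same component? no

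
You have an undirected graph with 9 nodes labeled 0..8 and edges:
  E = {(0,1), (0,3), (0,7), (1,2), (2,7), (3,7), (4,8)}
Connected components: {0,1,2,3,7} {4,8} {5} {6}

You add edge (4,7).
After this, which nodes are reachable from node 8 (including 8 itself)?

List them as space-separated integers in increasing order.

Answer: 0 1 2 3 4 7 8

Derivation:
Before: nodes reachable from 8: {4,8}
Adding (4,7): merges 8's component with another. Reachability grows.
After: nodes reachable from 8: {0,1,2,3,4,7,8}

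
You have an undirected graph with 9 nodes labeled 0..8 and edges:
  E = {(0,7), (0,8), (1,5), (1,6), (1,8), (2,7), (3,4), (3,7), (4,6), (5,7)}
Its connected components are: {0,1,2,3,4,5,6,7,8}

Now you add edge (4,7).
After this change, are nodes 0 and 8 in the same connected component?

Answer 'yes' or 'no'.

Answer: yes

Derivation:
Initial components: {0,1,2,3,4,5,6,7,8}
Adding edge (4,7): both already in same component {0,1,2,3,4,5,6,7,8}. No change.
New components: {0,1,2,3,4,5,6,7,8}
Are 0 and 8 in the same component? yes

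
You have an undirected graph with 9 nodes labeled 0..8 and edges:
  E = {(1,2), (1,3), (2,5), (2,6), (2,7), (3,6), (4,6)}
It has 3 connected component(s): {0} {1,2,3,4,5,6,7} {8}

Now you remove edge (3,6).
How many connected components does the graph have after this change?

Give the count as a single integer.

Answer: 3

Derivation:
Initial component count: 3
Remove (3,6): not a bridge. Count unchanged: 3.
  After removal, components: {0} {1,2,3,4,5,6,7} {8}
New component count: 3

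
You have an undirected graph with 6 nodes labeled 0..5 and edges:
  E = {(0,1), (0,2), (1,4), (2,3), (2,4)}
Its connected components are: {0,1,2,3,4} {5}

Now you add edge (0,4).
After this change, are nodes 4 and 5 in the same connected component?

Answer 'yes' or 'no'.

Initial components: {0,1,2,3,4} {5}
Adding edge (0,4): both already in same component {0,1,2,3,4}. No change.
New components: {0,1,2,3,4} {5}
Are 4 and 5 in the same component? no

Answer: no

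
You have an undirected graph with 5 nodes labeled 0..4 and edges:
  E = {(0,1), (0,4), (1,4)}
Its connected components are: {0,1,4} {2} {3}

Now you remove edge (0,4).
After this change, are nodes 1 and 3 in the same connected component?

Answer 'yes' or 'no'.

Answer: no

Derivation:
Initial components: {0,1,4} {2} {3}
Removing edge (0,4): not a bridge — component count unchanged at 3.
New components: {0,1,4} {2} {3}
Are 1 and 3 in the same component? no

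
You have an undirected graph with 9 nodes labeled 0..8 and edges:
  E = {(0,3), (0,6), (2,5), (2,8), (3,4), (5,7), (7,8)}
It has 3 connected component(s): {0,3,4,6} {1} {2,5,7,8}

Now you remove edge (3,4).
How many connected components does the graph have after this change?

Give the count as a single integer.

Initial component count: 3
Remove (3,4): it was a bridge. Count increases: 3 -> 4.
  After removal, components: {0,3,6} {1} {2,5,7,8} {4}
New component count: 4

Answer: 4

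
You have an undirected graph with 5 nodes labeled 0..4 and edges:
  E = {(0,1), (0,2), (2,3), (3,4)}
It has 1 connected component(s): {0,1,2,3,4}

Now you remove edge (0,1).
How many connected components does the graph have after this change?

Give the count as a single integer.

Initial component count: 1
Remove (0,1): it was a bridge. Count increases: 1 -> 2.
  After removal, components: {0,2,3,4} {1}
New component count: 2

Answer: 2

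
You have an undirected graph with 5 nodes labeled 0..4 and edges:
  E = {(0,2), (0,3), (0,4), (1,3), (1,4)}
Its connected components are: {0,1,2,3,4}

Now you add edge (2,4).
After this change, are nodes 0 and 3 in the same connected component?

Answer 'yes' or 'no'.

Initial components: {0,1,2,3,4}
Adding edge (2,4): both already in same component {0,1,2,3,4}. No change.
New components: {0,1,2,3,4}
Are 0 and 3 in the same component? yes

Answer: yes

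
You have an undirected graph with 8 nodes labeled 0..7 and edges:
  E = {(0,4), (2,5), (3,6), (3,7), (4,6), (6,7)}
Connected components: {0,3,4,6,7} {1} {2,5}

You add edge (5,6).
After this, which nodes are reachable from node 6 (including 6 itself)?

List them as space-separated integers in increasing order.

Before: nodes reachable from 6: {0,3,4,6,7}
Adding (5,6): merges 6's component with another. Reachability grows.
After: nodes reachable from 6: {0,2,3,4,5,6,7}

Answer: 0 2 3 4 5 6 7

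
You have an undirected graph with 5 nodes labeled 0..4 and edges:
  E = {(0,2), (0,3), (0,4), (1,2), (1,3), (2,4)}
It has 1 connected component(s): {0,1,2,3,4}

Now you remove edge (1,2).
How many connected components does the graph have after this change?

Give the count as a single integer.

Initial component count: 1
Remove (1,2): not a bridge. Count unchanged: 1.
  After removal, components: {0,1,2,3,4}
New component count: 1

Answer: 1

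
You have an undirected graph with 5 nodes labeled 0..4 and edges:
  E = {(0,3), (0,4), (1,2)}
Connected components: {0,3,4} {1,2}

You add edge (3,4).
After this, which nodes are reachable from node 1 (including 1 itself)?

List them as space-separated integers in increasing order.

Before: nodes reachable from 1: {1,2}
Adding (3,4): both endpoints already in same component. Reachability from 1 unchanged.
After: nodes reachable from 1: {1,2}

Answer: 1 2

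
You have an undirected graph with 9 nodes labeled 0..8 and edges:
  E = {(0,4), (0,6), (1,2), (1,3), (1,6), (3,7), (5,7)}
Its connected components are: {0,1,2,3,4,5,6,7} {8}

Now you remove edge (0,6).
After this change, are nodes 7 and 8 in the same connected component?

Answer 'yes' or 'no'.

Initial components: {0,1,2,3,4,5,6,7} {8}
Removing edge (0,6): it was a bridge — component count 2 -> 3.
New components: {0,4} {1,2,3,5,6,7} {8}
Are 7 and 8 in the same component? no

Answer: no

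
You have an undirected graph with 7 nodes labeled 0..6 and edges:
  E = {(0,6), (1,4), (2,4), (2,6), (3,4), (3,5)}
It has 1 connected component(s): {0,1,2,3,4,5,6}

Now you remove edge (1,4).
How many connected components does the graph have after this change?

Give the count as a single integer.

Initial component count: 1
Remove (1,4): it was a bridge. Count increases: 1 -> 2.
  After removal, components: {0,2,3,4,5,6} {1}
New component count: 2

Answer: 2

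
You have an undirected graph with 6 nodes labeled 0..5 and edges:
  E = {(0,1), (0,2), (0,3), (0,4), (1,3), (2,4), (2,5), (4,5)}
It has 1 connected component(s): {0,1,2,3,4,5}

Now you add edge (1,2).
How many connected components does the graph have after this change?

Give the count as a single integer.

Initial component count: 1
Add (1,2): endpoints already in same component. Count unchanged: 1.
New component count: 1

Answer: 1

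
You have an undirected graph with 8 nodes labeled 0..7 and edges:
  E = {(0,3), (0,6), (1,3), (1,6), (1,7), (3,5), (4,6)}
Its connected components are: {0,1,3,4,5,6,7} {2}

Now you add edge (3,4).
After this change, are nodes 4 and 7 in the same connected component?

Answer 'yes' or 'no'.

Initial components: {0,1,3,4,5,6,7} {2}
Adding edge (3,4): both already in same component {0,1,3,4,5,6,7}. No change.
New components: {0,1,3,4,5,6,7} {2}
Are 4 and 7 in the same component? yes

Answer: yes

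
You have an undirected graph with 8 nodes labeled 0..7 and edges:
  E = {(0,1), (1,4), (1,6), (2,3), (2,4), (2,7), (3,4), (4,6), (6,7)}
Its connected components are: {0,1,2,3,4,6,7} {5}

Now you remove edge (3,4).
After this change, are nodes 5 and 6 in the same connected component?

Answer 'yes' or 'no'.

Initial components: {0,1,2,3,4,6,7} {5}
Removing edge (3,4): not a bridge — component count unchanged at 2.
New components: {0,1,2,3,4,6,7} {5}
Are 5 and 6 in the same component? no

Answer: no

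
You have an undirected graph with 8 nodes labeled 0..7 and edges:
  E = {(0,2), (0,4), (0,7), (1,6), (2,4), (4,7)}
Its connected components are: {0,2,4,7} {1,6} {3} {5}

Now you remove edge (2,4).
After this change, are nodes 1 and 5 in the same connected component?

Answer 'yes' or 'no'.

Initial components: {0,2,4,7} {1,6} {3} {5}
Removing edge (2,4): not a bridge — component count unchanged at 4.
New components: {0,2,4,7} {1,6} {3} {5}
Are 1 and 5 in the same component? no

Answer: no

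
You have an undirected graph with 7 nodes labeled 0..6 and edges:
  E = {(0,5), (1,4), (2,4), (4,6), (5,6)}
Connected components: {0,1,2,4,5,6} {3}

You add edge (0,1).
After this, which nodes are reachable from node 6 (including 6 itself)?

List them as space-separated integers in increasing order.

Before: nodes reachable from 6: {0,1,2,4,5,6}
Adding (0,1): both endpoints already in same component. Reachability from 6 unchanged.
After: nodes reachable from 6: {0,1,2,4,5,6}

Answer: 0 1 2 4 5 6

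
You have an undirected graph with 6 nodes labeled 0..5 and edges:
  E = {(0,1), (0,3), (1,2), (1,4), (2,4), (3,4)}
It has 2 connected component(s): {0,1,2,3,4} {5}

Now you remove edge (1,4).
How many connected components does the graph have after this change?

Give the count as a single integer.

Answer: 2

Derivation:
Initial component count: 2
Remove (1,4): not a bridge. Count unchanged: 2.
  After removal, components: {0,1,2,3,4} {5}
New component count: 2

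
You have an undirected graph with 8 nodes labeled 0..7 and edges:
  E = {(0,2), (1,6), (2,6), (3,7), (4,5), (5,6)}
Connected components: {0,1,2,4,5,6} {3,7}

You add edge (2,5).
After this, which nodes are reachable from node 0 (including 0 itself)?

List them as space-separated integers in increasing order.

Before: nodes reachable from 0: {0,1,2,4,5,6}
Adding (2,5): both endpoints already in same component. Reachability from 0 unchanged.
After: nodes reachable from 0: {0,1,2,4,5,6}

Answer: 0 1 2 4 5 6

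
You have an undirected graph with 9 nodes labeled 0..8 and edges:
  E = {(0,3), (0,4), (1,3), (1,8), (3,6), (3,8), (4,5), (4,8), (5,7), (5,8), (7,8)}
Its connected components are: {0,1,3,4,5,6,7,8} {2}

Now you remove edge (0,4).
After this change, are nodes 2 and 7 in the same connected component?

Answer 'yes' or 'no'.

Initial components: {0,1,3,4,5,6,7,8} {2}
Removing edge (0,4): not a bridge — component count unchanged at 2.
New components: {0,1,3,4,5,6,7,8} {2}
Are 2 and 7 in the same component? no

Answer: no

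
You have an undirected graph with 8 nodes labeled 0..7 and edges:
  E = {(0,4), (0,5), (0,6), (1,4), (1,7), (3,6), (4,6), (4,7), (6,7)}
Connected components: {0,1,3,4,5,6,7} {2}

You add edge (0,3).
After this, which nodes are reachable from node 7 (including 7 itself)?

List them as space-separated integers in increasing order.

Answer: 0 1 3 4 5 6 7

Derivation:
Before: nodes reachable from 7: {0,1,3,4,5,6,7}
Adding (0,3): both endpoints already in same component. Reachability from 7 unchanged.
After: nodes reachable from 7: {0,1,3,4,5,6,7}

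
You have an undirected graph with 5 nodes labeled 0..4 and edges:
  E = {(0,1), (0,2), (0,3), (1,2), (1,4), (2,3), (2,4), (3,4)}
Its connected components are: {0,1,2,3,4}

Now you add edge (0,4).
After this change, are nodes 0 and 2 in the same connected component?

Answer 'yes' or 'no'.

Answer: yes

Derivation:
Initial components: {0,1,2,3,4}
Adding edge (0,4): both already in same component {0,1,2,3,4}. No change.
New components: {0,1,2,3,4}
Are 0 and 2 in the same component? yes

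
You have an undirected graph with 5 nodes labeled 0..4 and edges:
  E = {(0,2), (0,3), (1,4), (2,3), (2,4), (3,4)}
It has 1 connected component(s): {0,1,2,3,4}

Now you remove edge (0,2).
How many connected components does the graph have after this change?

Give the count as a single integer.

Initial component count: 1
Remove (0,2): not a bridge. Count unchanged: 1.
  After removal, components: {0,1,2,3,4}
New component count: 1

Answer: 1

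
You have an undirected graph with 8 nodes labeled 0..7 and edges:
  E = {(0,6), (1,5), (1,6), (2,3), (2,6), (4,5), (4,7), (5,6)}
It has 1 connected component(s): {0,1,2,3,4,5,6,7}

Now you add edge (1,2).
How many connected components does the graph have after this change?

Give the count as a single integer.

Initial component count: 1
Add (1,2): endpoints already in same component. Count unchanged: 1.
New component count: 1

Answer: 1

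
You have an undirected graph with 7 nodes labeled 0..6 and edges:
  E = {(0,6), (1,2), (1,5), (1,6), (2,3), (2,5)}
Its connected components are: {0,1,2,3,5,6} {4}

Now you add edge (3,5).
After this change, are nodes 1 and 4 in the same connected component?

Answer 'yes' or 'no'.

Initial components: {0,1,2,3,5,6} {4}
Adding edge (3,5): both already in same component {0,1,2,3,5,6}. No change.
New components: {0,1,2,3,5,6} {4}
Are 1 and 4 in the same component? no

Answer: no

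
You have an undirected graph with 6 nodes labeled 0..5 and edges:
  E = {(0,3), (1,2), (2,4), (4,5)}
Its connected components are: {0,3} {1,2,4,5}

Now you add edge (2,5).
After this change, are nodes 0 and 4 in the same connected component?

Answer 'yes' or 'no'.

Answer: no

Derivation:
Initial components: {0,3} {1,2,4,5}
Adding edge (2,5): both already in same component {1,2,4,5}. No change.
New components: {0,3} {1,2,4,5}
Are 0 and 4 in the same component? no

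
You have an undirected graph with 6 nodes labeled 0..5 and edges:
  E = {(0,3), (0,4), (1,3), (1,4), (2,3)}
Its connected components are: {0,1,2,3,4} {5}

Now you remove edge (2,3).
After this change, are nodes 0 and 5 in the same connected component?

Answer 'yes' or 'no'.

Answer: no

Derivation:
Initial components: {0,1,2,3,4} {5}
Removing edge (2,3): it was a bridge — component count 2 -> 3.
New components: {0,1,3,4} {2} {5}
Are 0 and 5 in the same component? no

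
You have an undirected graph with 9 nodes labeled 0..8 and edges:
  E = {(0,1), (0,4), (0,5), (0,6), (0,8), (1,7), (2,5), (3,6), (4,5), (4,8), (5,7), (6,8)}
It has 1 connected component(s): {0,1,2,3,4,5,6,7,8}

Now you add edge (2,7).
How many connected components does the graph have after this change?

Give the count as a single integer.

Answer: 1

Derivation:
Initial component count: 1
Add (2,7): endpoints already in same component. Count unchanged: 1.
New component count: 1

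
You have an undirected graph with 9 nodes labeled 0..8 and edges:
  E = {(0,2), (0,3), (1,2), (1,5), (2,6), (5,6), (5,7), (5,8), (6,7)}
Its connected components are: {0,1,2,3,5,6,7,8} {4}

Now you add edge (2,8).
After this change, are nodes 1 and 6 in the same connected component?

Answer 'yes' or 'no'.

Answer: yes

Derivation:
Initial components: {0,1,2,3,5,6,7,8} {4}
Adding edge (2,8): both already in same component {0,1,2,3,5,6,7,8}. No change.
New components: {0,1,2,3,5,6,7,8} {4}
Are 1 and 6 in the same component? yes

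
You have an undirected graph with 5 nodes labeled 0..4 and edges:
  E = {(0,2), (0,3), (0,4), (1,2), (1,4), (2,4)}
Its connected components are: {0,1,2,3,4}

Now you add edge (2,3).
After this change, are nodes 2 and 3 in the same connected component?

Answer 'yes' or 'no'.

Answer: yes

Derivation:
Initial components: {0,1,2,3,4}
Adding edge (2,3): both already in same component {0,1,2,3,4}. No change.
New components: {0,1,2,3,4}
Are 2 and 3 in the same component? yes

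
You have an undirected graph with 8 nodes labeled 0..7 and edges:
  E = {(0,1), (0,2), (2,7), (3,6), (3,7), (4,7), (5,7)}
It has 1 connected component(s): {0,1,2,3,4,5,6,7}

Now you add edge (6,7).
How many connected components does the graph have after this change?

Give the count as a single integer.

Initial component count: 1
Add (6,7): endpoints already in same component. Count unchanged: 1.
New component count: 1

Answer: 1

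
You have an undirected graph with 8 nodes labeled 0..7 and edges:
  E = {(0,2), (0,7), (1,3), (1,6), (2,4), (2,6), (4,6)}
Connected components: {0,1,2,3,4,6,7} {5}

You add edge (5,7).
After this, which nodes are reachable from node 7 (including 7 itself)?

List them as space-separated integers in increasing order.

Before: nodes reachable from 7: {0,1,2,3,4,6,7}
Adding (5,7): merges 7's component with another. Reachability grows.
After: nodes reachable from 7: {0,1,2,3,4,5,6,7}

Answer: 0 1 2 3 4 5 6 7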